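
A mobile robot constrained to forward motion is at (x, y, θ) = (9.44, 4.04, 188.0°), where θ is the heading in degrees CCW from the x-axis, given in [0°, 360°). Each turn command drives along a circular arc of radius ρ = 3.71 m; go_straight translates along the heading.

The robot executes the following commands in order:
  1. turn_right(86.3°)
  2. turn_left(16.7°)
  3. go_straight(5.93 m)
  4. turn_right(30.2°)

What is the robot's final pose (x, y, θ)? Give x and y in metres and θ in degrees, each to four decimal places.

(1.6562, 15.0712, 88.2000°)

set_pose: (x, y, θ) = (9.4400, 4.0400, 188.0000°), ρ = 3.71
turn_right(86.3°): centre at ρ to the right, rotate −86.3° → (5.2908, 6.9616, 101.7000°)
turn_left(16.7°): centre at ρ to the left, rotate +16.7° → (4.9213, 7.9738, 118.4000°)
go_straight(5.93): x += 5.93·cos θ, y += 5.93·sin θ → (2.1009, 13.1901, 118.4000°)
turn_right(30.2°): centre at ρ to the right, rotate −30.2° → (1.6562, 15.0712, 88.2000°)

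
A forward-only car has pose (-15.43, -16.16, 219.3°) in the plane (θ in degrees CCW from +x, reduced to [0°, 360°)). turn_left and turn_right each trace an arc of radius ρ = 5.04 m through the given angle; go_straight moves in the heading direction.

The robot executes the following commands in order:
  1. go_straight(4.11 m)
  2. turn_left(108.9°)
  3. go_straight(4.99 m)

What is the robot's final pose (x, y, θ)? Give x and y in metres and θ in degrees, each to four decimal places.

set_pose: (x, y, θ) = (-15.4300, -16.1600, 219.3000°), ρ = 5.04
go_straight(4.11): x += 4.11·cos θ, y += 4.11·sin θ → (-18.6105, -18.7632, 219.3000°)
turn_left(108.9°): centre at ρ to the left, rotate +108.9° → (-18.0741, -26.9468, 328.2000°)
go_straight(4.99): x += 4.99·cos θ, y += 4.99·sin θ → (-13.8331, -29.5763, 328.2000°)

(-13.8331, -29.5763, 328.2000°)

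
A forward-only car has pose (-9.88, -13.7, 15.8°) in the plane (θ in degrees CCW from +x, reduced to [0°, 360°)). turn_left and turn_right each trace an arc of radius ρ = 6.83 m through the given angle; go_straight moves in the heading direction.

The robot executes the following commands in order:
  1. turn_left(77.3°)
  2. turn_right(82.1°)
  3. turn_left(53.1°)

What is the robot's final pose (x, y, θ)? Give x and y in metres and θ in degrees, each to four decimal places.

set_pose: (x, y, θ) = (-9.8800, -13.7000, 15.8000°), ρ = 6.83
turn_left(77.3°): centre at ρ to the left, rotate +77.3° → (-4.9197, -6.7587, 93.1000°)
turn_right(82.1°): centre at ρ to the right, rotate −82.1° → (0.5971, 0.3152, 11.0000°)
turn_left(53.1°): centre at ρ to the left, rotate +53.1° → (5.4379, 4.0363, 64.1000°)

(5.4379, 4.0363, 64.1000°)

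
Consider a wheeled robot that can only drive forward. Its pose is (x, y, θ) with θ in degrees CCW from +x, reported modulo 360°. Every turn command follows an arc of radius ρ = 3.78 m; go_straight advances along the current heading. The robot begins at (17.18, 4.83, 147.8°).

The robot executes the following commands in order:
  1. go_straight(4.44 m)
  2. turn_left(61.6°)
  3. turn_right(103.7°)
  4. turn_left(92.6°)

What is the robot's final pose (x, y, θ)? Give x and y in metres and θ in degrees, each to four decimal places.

set_pose: (x, y, θ) = (17.1800, 4.8300, 147.8000°), ρ = 3.78
go_straight(4.44): x += 4.44·cos θ, y += 4.44·sin θ → (13.4229, 7.1960, 147.8000°)
turn_left(61.6°): centre at ρ to the left, rotate +61.6° → (9.5530, 7.2905, 209.4000°)
turn_right(103.7°): centre at ρ to the right, rotate −103.7° → (4.0584, 9.5609, 105.7000°)
turn_left(92.6°): centre at ρ to the left, rotate +92.6° → (-0.7674, 12.1268, 198.3000°)

(-0.7674, 12.1268, 198.3000°)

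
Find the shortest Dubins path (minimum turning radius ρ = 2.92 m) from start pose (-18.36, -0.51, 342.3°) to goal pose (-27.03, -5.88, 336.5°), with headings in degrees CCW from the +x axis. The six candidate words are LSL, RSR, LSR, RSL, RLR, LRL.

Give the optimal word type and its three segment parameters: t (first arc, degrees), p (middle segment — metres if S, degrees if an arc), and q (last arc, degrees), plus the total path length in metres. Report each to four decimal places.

RSL: t = 225.0061°, p = 3.1143 m, q = 219.2061°, L = 25.7529 m

Let ψ = atan2(Δy, Δx) = atan2(-5.37, -8.67) = -148.2269° be the start→goal bearing.
Normalize: d = |goal − start| / ρ = 10.198323/2.92 = 3.492577, α = (θ_start − ψ) mod 360° = 130.5269° = 2.278124 rad, β = (θ_goal − ψ) mod 360° = 124.7269° = 2.176895 rad.
Common terms: sin α = 0.760101, cos α = -0.649805, sin β = 0.821877, cos β = -0.569665, cos(α−β) = 0.994881, d² = 12.198091. Work in radians in the unit-radius frame; every candidate has L = ρ·(t + p + q).
LSL: p² = 2 + d² − 2cos(α−β) + 2d(sin α − sin β) = 11.776817; p = √p² = 3.431737; φ = atan2(cos β − cos α, d + sin α − sin β) = 0.023355 rad; t = (φ − α) mod 2π = 4.028416 rad, q = (β − φ) mod 2π = 2.153540 rad → L = 2.92·(4.028416 + 3.431737 + 2.153540) = 2.92·9.613693 = 28.071983 m
RSR: p² = 2 + d² − 2cos(α−β) + 2d(sin β − sin α) = 12.639842; p = √p² = 3.555256; φ = atan2(cos α − cos β, d − sin α + sin β) = -0.022543 rad; t = (α − φ) mod 2π = 2.300667 rad, q = (φ − β) mod 2π = 4.083748 rad → L = 2.92·(2.300667 + 3.555256 + 4.083748) = 2.92·9.939670 = 29.023836 m
LSR: p² = d² − 2 + 2cos(α−β) + 2d(sin α + sin β) = 23.238212; p = √p² = 4.820603; φ = atan2(−cos α − cos β, d + sin α + sin β) − atan2(−2, p) = 0.629112 rad; t = (φ − α) mod 2π = 4.634173 rad, q = (φ − β) mod 2π = 4.735402 rad → L = 2.92·(4.634173 + 4.820603 + 4.735402) = 2.92·14.190178 = 41.435321 m
RSL: p² = d² − 2 + 2cos(α−β) − 2d(sin α + sin β) = 1.137492; p = √p² = 1.066533; φ = atan2(cos α + cos β, d − sin α − sin β) − atan2(2, p) = -1.648973 rad; t = (α − φ) mod 2π = 3.927097 rad, q = (β − φ) mod 2π = 3.825868 rad → L = 2.92·(3.927097 + 1.066533 + 3.825868) = 2.92·8.819497 = 25.752932 m
RLR: c = (6 − d² + 2cos(α−β) + 2d(sin α − sin β))/8 = -0.579980; p = 2π − arccos c = 4.093685 rad; φ = atan2(cos α − cos β, d − sin α + sin β) = -0.022543 rad; t = (α − φ + p/2) mod 2π = 4.347509 rad, q = (α − β − t + p) mod 2π = 6.130590 rad → L = 2.92·(4.347509 + 4.093685 + 6.130590) = 2.92·14.571784 = 42.549608 m
LRL: c = (6 − d² + 2cos(α−β) − 2d(sin α − sin β))/8 = -0.472102; p = 2π − arccos c = 4.220715 rad; φ = atan2(cos β − cos α, d + sin α − sin β) = 0.023355 rad; t = (φ − α + p/2) mod 2π = 6.138774 rad, q = (β − α − t + p) mod 2π = 4.263898 rad → L = 2.92·(6.138774 + 4.220715 + 4.263898) = 2.92·14.623387 = 42.700289 m
Shortest: RSL with L = 25.752932 m ≈ 25.7529 m
Convert RSL to answer units (arcs ×180/π): t = 3.927097·180/π = 225.0061°, p = ρ·p = 2.92·1.066533 = 3.1143 m, q = 3.825868·180/π = 219.2061°, L = 25.7529 m.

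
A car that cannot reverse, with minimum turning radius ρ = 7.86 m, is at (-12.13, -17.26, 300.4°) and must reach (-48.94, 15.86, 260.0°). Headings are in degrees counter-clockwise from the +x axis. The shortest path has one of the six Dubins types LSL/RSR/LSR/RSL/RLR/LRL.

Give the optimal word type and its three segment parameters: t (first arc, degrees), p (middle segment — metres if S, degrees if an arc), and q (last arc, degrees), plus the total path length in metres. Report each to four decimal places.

Let ψ = atan2(Δy, Δx) = atan2(33.12, -36.81) = 138.0205° be the start→goal bearing.
Normalize: d = |goal − start| / ρ = 49.516770/7.86 = 6.299843, α = (θ_start − ψ) mod 360° = 162.3795° = 2.834056 rad, β = (θ_goal − ψ) mod 360° = 121.9795° = 2.128943 rad.
Common terms: sin α = 0.302711, cos α = -0.953082, sin β = 0.848238, cos β = -0.529615, cos(α−β) = 0.761538, d² = 39.688028. Work in radians in the unit-radius frame; every candidate has L = ρ·(t + p + q).
LSL: p² = 2 + d² − 2cos(α−β) + 2d(sin α − sin β) = 33.291488; p = √p² = 5.769878; φ = atan2(cos β − cos α, d + sin α − sin β) = 0.073459 rad; t = (φ − α) mod 2π = 3.522588 rad, q = (β − φ) mod 2π = 2.055485 rad → L = 7.86·(3.522588 + 5.769878 + 2.055485) = 7.86·11.347950 = 89.194887 m
RSR: p² = 2 + d² − 2cos(α−β) + 2d(sin β − sin α) = 47.038415; p = √p² = 6.858456; φ = atan2(cos α − cos β, d − sin α + sin β) = -0.061783 rad; t = (α − φ) mod 2π = 2.895839 rad, q = (φ − β) mod 2π = 4.092459 rad → L = 7.86·(2.895839 + 6.858456 + 4.092459) = 7.86·13.846754 = 108.835487 m
LSR: p² = d² − 2 + 2cos(α−β) + 2d(sin α + sin β) = 53.712705; p = √p² = 7.328895; φ = atan2(−cos α − cos β, d + sin α + sin β) − atan2(−2, p) = 0.462838 rad; t = (φ − α) mod 2π = 3.911967 rad, q = (φ − β) mod 2π = 4.617080 rad → L = 7.86·(3.911967 + 7.328895 + 4.617080) = 7.86·15.857943 = 124.643429 m
RSL: p² = d² − 2 + 2cos(α−β) − 2d(sin α + sin β) = 24.709504; p = √p² = 4.970866; φ = atan2(cos α + cos β, d − sin α − sin β) − atan2(2, p) = -0.662904 rad; t = (α − φ) mod 2π = 3.496961 rad, q = (β − φ) mod 2π = 2.791848 rad → L = 7.86·(3.496961 + 4.970866 + 2.791848) = 7.86·11.259674 = 88.501039 m
RLR: c = (6 − d² + 2cos(α−β) + 2d(sin α − sin β))/8 = -4.879802, |c| > 1 → infeasible
LRL: c = (6 − d² + 2cos(α−β) − 2d(sin α − sin β))/8 = -3.161436, |c| > 1 → infeasible
Shortest: RSL with L = 88.501039 m ≈ 88.5010 m
Convert RSL to answer units (arcs ×180/π): t = 3.496961·180/π = 200.3611°, p = ρ·p = 7.86·4.970866 = 39.0710 m, q = 2.791848·180/π = 159.9611°, L = 88.5010 m.

RSL: t = 200.3611°, p = 39.0710 m, q = 159.9611°, L = 88.5010 m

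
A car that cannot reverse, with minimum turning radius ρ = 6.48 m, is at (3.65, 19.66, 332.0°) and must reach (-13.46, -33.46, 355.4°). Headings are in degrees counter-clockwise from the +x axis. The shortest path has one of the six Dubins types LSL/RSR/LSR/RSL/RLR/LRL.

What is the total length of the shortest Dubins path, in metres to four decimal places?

Let ψ = atan2(Δy, Δx) = atan2(-53.12, -17.11) = -107.8538° be the start→goal bearing.
Normalize: d = |goal − start| / ρ = 55.807585/6.48 = 8.612282, α = (θ_start − ψ) mod 360° = 79.8538° = 1.393712 rad, β = (θ_goal − ψ) mod 360° = 103.2538° = 1.802119 rad.
Common terms: sin α = 0.984361, cos α = 0.176161, sin β = 0.973364, cos β = -0.229265, cos(α−β) = 0.917755, d² = 74.171394. Work in radians in the unit-radius frame; every candidate has L = ρ·(t + p + q).
LSL: p² = 2 + d² − 2cos(α−β) + 2d(sin α − sin β) = 74.525310; p = √p² = 8.632804; φ = atan2(cos β − cos α, d + sin α − sin β) = -0.046981 rad; t = (φ − α) mod 2π = 4.842493 rad, q = (β − φ) mod 2π = 1.849099 rad → L = 6.48·(4.842493 + 8.632804 + 1.849099) = 6.48·15.324397 = 99.302090 m
RSR: p² = 2 + d² − 2cos(α−β) + 2d(sin β − sin α) = 74.146460; p = √p² = 8.610834; φ = atan2(cos α − cos β, d − sin α + sin β) = 0.047101 rad; t = (α − φ) mod 2π = 1.346611 rad, q = (φ − β) mod 2π = 4.528167 rad → L = 6.48·(1.346611 + 8.610834 + 4.528167) = 6.48·14.485612 = 93.866767 m
LSR: p² = d² − 2 + 2cos(α−β) + 2d(sin α + sin β) = 107.727870; p = √p² = 10.379204; φ = atan2(−cos α − cos β, d + sin α + sin β) − atan2(−2, p) = 0.195384 rad; t = (φ − α) mod 2π = 5.084857 rad, q = (φ − β) mod 2π = 4.676450 rad → L = 6.48·(5.084857 + 10.379204 + 4.676450) = 6.48·20.140512 = 130.510516 m
RSL: p² = d² − 2 + 2cos(α−β) − 2d(sin α + sin β) = 40.285936; p = √p² = 6.347120; φ = atan2(cos α + cos β, d − sin α − sin β) − atan2(2, p) = -0.313235 rad; t = (α − φ) mod 2π = 1.706947 rad, q = (β − φ) mod 2π = 2.115354 rad → L = 6.48·(1.706947 + 6.347120 + 2.115354) = 6.48·10.169421 = 65.897846 m
RLR: c = (6 − d² + 2cos(α−β) + 2d(sin α − sin β))/8 = -8.268307, |c| > 1 → infeasible
LRL: c = (6 − d² + 2cos(α−β) − 2d(sin α − sin β))/8 = -8.315664, |c| > 1 → infeasible
Shortest: RSL with L = 65.897846 m ≈ 65.8978 m

65.8978 m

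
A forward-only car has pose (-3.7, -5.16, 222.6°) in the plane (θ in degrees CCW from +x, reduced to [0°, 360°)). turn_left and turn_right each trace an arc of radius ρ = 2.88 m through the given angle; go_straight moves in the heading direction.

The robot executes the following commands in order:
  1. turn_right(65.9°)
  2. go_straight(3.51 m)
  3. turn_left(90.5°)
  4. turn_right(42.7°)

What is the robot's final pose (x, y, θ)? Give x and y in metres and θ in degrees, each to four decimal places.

(-15.2671, -7.3305, 204.5000°)

set_pose: (x, y, θ) = (-3.7000, -5.1600, 222.6000°), ρ = 2.88
turn_right(65.9°): centre at ρ to the right, rotate −65.9° → (-6.7886, -5.6852, 156.7000°)
go_straight(3.51): x += 3.51·cos θ, y += 3.51·sin θ → (-10.0123, -4.2968, 156.7000°)
turn_left(90.5°): centre at ρ to the left, rotate +90.5° → (-13.8065, -5.8259, 247.2000°)
turn_right(42.7°): centre at ρ to the right, rotate −42.7° → (-15.2671, -7.3305, 204.5000°)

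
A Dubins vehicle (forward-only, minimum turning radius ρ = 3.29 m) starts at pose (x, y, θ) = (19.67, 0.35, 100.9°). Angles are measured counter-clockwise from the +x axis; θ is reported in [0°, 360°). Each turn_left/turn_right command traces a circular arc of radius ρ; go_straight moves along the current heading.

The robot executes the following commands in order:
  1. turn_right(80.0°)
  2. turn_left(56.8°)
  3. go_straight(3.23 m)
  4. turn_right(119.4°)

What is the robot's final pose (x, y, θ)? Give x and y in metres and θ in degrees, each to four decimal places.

set_pose: (x, y, θ) = (19.6700, 0.3500, 100.9000°), ρ = 3.29
turn_right(80.0°): centre at ρ to the right, rotate −80.0° → (21.7270, 4.0457, 20.9000°)
turn_left(56.8°): centre at ρ to the left, rotate +56.8° → (23.7678, 6.4183, 77.7000°)
go_straight(3.23): x += 3.23·cos θ, y += 3.23·sin θ → (24.4559, 9.5742, 77.7000°)
turn_right(119.4°): centre at ρ to the right, rotate −119.4° → (29.8590, 11.3297, -41.7000° ≡ 318.3000°)

(29.8590, 11.3297, 318.3000°)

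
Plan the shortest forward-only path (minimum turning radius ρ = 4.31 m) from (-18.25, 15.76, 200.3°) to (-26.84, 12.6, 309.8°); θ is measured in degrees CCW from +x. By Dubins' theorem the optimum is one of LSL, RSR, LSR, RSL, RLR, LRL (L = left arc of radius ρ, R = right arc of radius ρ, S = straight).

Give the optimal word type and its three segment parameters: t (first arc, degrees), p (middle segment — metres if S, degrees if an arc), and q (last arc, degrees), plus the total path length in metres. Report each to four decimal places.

RLR: t = 99.8761°, p = 246.6498°, q = 37.2737°, L = 28.8708 m

Let ψ = atan2(Δy, Δx) = atan2(-3.16, -8.59) = -159.8030° be the start→goal bearing.
Normalize: d = |goal − start| / ρ = 9.152797/4.31 = 2.123619, α = (θ_start − ψ) mod 360° = 0.1030° = 0.001797 rad, β = (θ_goal − ψ) mod 360° = 109.6030° = 1.912933 rad.
Common terms: sin α = 0.001797, cos α = 0.999998, sin β = 0.942040, cos β = -0.335500, cos(α−β) = -0.333807, d² = 4.509757. Work in radians in the unit-radius frame; every candidate has L = ρ·(t + p + q).
LSL: p² = 2 + d² − 2cos(α−β) + 2d(sin α − sin β) = 3.183935; p = √p² = 1.784358; φ = atan2(cos β − cos α, d + sin α − sin β) = -0.845718 rad; t = (φ − α) mod 2π = 5.435670 rad, q = (β − φ) mod 2π = 2.758651 rad → L = 4.31·(5.435670 + 1.784358 + 2.758651) = 4.31·9.978679 = 43.008108 m
RSR: p² = 2 + d² − 2cos(α−β) + 2d(sin β − sin α) = 11.170807; p = √p² = 3.342276; φ = atan2(cos α − cos β, d − sin α + sin β) = 0.411056 rad; t = (α − φ) mod 2π = 5.873926 rad, q = (φ − β) mod 2π = 4.781309 rad → L = 4.31·(5.873926 + 3.342276 + 4.781309) = 4.31·13.997511 = 60.329271 m
LSR: p² = d² − 2 + 2cos(α−β) + 2d(sin α + sin β) = 5.850844; p = √p² = 2.418852; φ = atan2(−cos α − cos β, d + sin α + sin β) − atan2(−2, p) = 0.477561 rad; t = (φ − α) mod 2π = 0.475764 rad, q = (φ − β) mod 2π = 4.847814 rad → L = 4.31·(0.475764 + 2.418852 + 4.847814) = 4.31·7.742429 = 33.369871 m
RSL: p² = d² − 2 + 2cos(α−β) − 2d(sin α + sin β) = -2.166557 < 0 → infeasible
RLR: c = (6 − d² + 2cos(α−β) + 2d(sin α − sin β))/8 = -0.396351; p = 2π − arccos c = 4.304850 rad; φ = atan2(cos α − cos β, d − sin α + sin β) = 0.411056 rad; t = (α − φ + p/2) mod 2π = 1.743166 rad, q = (α − β − t + p) mod 2π = 0.650549 rad → L = 4.31·(1.743166 + 4.304850 + 0.650549) = 4.31·6.698565 = 28.870815 m
LRL: c = (6 − d² + 2cos(α−β) − 2d(sin α − sin β))/8 = 0.602008; p = 2π − arccos c = 5.358403 rad; φ = atan2(cos β − cos α, d + sin α − sin β) = -0.845718 rad; t = (φ − α + p/2) mod 2π = 1.831686 rad, q = (β − α − t + p) mod 2π = 5.437852 rad → L = 4.31·(1.831686 + 5.358403 + 5.437852) = 4.31·12.627941 = 54.426424 m
Shortest: RLR with L = 28.870815 m ≈ 28.8708 m
Convert RLR to answer units (arcs ×180/π): t = 1.743166·180/π = 99.8761°, p = 4.304850·180/π = 246.6498°, q = 0.650549·180/π = 37.2737°, L = 28.8708 m.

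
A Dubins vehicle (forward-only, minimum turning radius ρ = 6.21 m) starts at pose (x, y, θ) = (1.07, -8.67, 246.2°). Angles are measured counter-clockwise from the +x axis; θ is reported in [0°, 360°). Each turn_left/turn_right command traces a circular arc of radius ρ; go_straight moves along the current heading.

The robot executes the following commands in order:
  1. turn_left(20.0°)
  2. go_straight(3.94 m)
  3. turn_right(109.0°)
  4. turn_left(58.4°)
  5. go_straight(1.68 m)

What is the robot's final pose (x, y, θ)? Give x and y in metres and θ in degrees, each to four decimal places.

(-15.6959, -21.6624, 215.6000°)

set_pose: (x, y, θ) = (1.0700, -8.6700, 246.2000°), ρ = 6.21
turn_left(20.0°): centre at ρ to the left, rotate +20.0° → (0.5556, -10.7645, 266.2000°)
go_straight(3.94): x += 3.94·cos θ, y += 3.94·sin θ → (0.2944, -14.6958, 266.2000°)
turn_right(109.0°): centre at ρ to the right, rotate −109.0° → (-8.3084, -20.0090, 157.2000°)
turn_left(58.4°): centre at ρ to the left, rotate +58.4° → (-14.3298, -20.6844, 215.6000°)
go_straight(1.68): x += 1.68·cos θ, y += 1.68·sin θ → (-15.6959, -21.6624, 215.6000°)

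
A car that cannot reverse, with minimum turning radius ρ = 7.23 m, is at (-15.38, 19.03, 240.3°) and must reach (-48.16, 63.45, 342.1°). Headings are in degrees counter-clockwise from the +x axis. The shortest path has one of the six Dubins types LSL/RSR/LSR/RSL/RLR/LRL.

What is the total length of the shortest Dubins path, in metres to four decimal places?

Let ψ = atan2(Δy, Δx) = atan2(44.42, -32.78) = 126.4257° be the start→goal bearing.
Normalize: d = |goal − start| / ρ = 55.205659/7.23 = 7.635638, α = (θ_start − ψ) mod 360° = 113.8743° = 1.987482 rad, β = (θ_goal − ψ) mod 360° = 215.6743° = 3.764227 rad.
Common terms: sin α = 0.914436, cos α = -0.404732, sin β = -0.583177, cos β = -0.812345, cos(α−β) = -0.204496, d² = 58.302960. Work in radians in the unit-radius frame; every candidate has L = ρ·(t + p + q).
LSL: p² = 2 + d² − 2cos(α−β) + 2d(sin α − sin β) = 83.582405; p = √p² = 9.142341; φ = atan2(cos β − cos α, d + sin α − sin β) = -0.044600 rad; t = (φ − α) mod 2π = 4.251104 rad, q = (β − φ) mod 2π = 3.808827 rad → L = 7.23·(4.251104 + 9.142341 + 3.808827) = 7.23·17.202272 = 124.372425 m
RSR: p² = 2 + d² − 2cos(α−β) + 2d(sin β − sin α) = 37.841499; p = √p² = 6.151544; φ = atan2(cos α − cos β, d − sin α + sin β) = 0.066311 rad; t = (α − φ) mod 2π = 1.921171 rad, q = (φ − β) mod 2π = 2.585269 rad → L = 7.23·(1.921171 + 6.151544 + 2.585269) = 7.23·10.657985 = 77.057228 m
LSR: p² = d² − 2 + 2cos(α−β) + 2d(sin α + sin β) = 60.952707; p = √p² = 7.807221; φ = atan2(−cos α − cos β, d + sin α + sin β) − atan2(−2, p) = 0.402375 rad; t = (φ − α) mod 2π = 4.698078 rad, q = (φ − β) mod 2π = 2.921333 rad → L = 7.23·(4.698078 + 7.807221 + 2.921333) = 7.23·15.426633 = 111.534558 m
RSL: p² = d² − 2 + 2cos(α−β) − 2d(sin α + sin β) = 50.835229; p = √p² = 7.129883; φ = atan2(cos α + cos β, d − sin α − sin β) − atan2(2, p) = -0.438587 rad; t = (α − φ) mod 2π = 2.426069 rad, q = (β − φ) mod 2π = 4.202814 rad → L = 7.23·(2.426069 + 7.129883 + 4.202814) = 7.23·13.758766 = 99.475876 m
RLR: c = (6 − d² + 2cos(α−β) + 2d(sin α − sin β))/8 = -3.730187, |c| > 1 → infeasible
LRL: c = (6 − d² + 2cos(α−β) − 2d(sin α − sin β))/8 = -9.447801, |c| > 1 → infeasible
Shortest: RSR with L = 77.057228 m ≈ 77.0572 m

77.0572 m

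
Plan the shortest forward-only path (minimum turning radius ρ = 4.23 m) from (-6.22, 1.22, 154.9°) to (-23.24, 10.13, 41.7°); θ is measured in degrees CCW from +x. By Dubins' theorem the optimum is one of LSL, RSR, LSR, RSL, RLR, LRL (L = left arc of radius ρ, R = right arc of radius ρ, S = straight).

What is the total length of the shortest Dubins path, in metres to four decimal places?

24.5248 m

Let ψ = atan2(Δy, Δx) = atan2(8.91, -17.02) = 152.3679° be the start→goal bearing.
Normalize: d = |goal − start| / ρ = 19.211156/4.23 = 4.541644, α = (θ_start − ψ) mod 360° = 2.5321° = 0.044194 rad, β = (θ_goal − ψ) mod 360° = 249.3321° = 4.351667 rad.
Common terms: sin α = 0.044180, cos α = 0.999024, sin β = -0.935642, cos β = -0.352950, cos(α−β) = -0.393942, d² = 20.626533. Work in radians in the unit-radius frame; every candidate has L = ρ·(t + p + q).
LSL: p² = 2 + d² − 2cos(α−β) + 2d(sin α − sin β) = 32.314422; p = √p² = 5.684578; φ = atan2(cos β − cos α, d + sin α − sin β) = -0.240133 rad; t = (φ − α) mod 2π = 5.998858 rad, q = (β − φ) mod 2π = 4.591800 rad → L = 4.23·(5.998858 + 5.684578 + 4.591800) = 4.23·16.275235 = 68.844246 m
RSR: p² = 2 + d² − 2cos(α−β) + 2d(sin β − sin α) = 14.514412; p = √p² = 3.809778; φ = atan2(cos α − cos β, d − sin α + sin β) = 0.362774 rad; t = (α − φ) mod 2π = 5.964605 rad, q = (φ − β) mod 2π = 2.294293 rad → L = 4.23·(5.964605 + 3.809778 + 2.294293) = 4.23·12.068677 = 51.050502 m
LSR: p² = d² − 2 + 2cos(α−β) + 2d(sin α + sin β) = 9.741239; p = √p² = 3.121096; φ = atan2(−cos α − cos β, d + sin α + sin β) − atan2(−2, p) = 0.394698 rad; t = (φ − α) mod 2π = 0.350504 rad, q = (φ − β) mod 2π = 2.326216 rad → L = 4.23·(0.350504 + 3.121096 + 2.326216) = 4.23·5.797816 = 24.524760 m
RSL: p² = d² − 2 + 2cos(α−β) − 2d(sin α + sin β) = 25.936060; p = √p² = 5.092746; φ = atan2(cos α + cos β, d − sin α − sin β) − atan2(2, p) = -0.255852 rad; t = (α − φ) mod 2π = 0.300047 rad, q = (β − φ) mod 2π = 4.607519 rad → L = 4.23·(0.300047 + 5.092746 + 4.607519) = 4.23·10.000312 = 42.301318 m
RLR: c = (6 − d² + 2cos(α−β) + 2d(sin α − sin β))/8 = -0.814302; p = 2π − arccos c = 3.760864 rad; φ = atan2(cos α − cos β, d − sin α + sin β) = 0.362774 rad; t = (α − φ + p/2) mod 2π = 1.561852 rad, q = (α − β − t + p) mod 2π = 4.174725 rad → L = 4.23·(1.561852 + 3.760864 + 4.174725) = 4.23·9.497441 = 40.174176 m
LRL: c = (6 − d² + 2cos(α−β) − 2d(sin α − sin β))/8 = -3.039303, |c| > 1 → infeasible
Shortest: LSR with L = 24.524760 m ≈ 24.5248 m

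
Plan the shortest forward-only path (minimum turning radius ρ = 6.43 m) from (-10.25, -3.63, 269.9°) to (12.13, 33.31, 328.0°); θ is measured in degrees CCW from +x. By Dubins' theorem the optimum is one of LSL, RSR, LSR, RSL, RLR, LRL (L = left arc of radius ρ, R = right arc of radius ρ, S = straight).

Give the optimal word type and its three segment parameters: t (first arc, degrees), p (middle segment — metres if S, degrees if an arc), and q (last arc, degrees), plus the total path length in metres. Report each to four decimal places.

LSR: t = 180.6785°, p = 31.3700 m, q = 122.5785°, L = 65.4029 m

Let ψ = atan2(Δy, Δx) = atan2(36.94, 22.38) = 58.7905° be the start→goal bearing.
Normalize: d = |goal − start| / ρ = 43.190601/6.43 = 6.717045, α = (θ_start − ψ) mod 360° = 211.1095° = 3.684555 rad, β = (θ_goal − ψ) mod 360° = 269.2095° = 4.698592 rad.
Common terms: sin α = -0.516675, cos α = -0.856182, sin β = -0.999905, cos β = -0.013797, cos(α−β) = 0.528438, d² = 45.118697. Work in radians in the unit-radius frame; every candidate has L = ρ·(t + p + q).
LSL: p² = 2 + d² − 2cos(α−β) + 2d(sin α − sin β) = 52.553576; p = √p² = 7.249385; φ = atan2(cos β − cos α, d + sin α − sin β) = 0.116464 rad; t = (φ − α) mod 2π = 2.715094 rad, q = (β − φ) mod 2π = 4.582128 rad → L = 6.43·(2.715094 + 7.249385 + 4.582128) = 6.43·14.546606 = 93.534677 m
RSR: p² = 2 + d² − 2cos(α−β) + 2d(sin β − sin α) = 39.570064; p = √p² = 6.290474; φ = atan2(cos α − cos β, d − sin α + sin β) = -0.134318 rad; t = (α − φ) mod 2π = 3.818873 rad, q = (φ − β) mod 2π = 1.450276 rad → L = 6.43·(3.818873 + 6.290474 + 1.450276) = 6.43·11.559623 = 74.328376 m
LSR: p² = d² − 2 + 2cos(α−β) + 2d(sin α + sin β) = 23.801706; p = √p² = 4.878699; φ = atan2(−cos α − cos β, d + sin α + sin β) − atan2(−2, p) = 0.554804 rad; t = (φ − α) mod 2π = 3.153434 rad, q = (φ − β) mod 2π = 2.139398 rad → L = 6.43·(3.153434 + 4.878699 + 2.139398) = 6.43·10.171531 = 65.402947 m
RSL: p² = d² − 2 + 2cos(α−β) − 2d(sin α + sin β) = 64.549441; p = √p² = 8.034267; φ = atan2(cos α + cos β, d − sin α − sin β) − atan2(2, p) = -0.349246 rad; t = (α − φ) mod 2π = 4.033801 rad, q = (β − φ) mod 2π = 5.047837 rad → L = 6.43·(4.033801 + 8.034267 + 5.047837) = 6.43·17.115905 = 110.055271 m
RLR: c = (6 − d² + 2cos(α−β) + 2d(sin α − sin β))/8 = -3.946258, |c| > 1 → infeasible
LRL: c = (6 − d² + 2cos(α−β) − 2d(sin α − sin β))/8 = -5.569197, |c| > 1 → infeasible
Shortest: LSR with L = 65.402947 m ≈ 65.4029 m
Convert LSR to answer units (arcs ×180/π): t = 3.153434·180/π = 180.6785°, p = ρ·p = 6.43·4.878699 = 31.3700 m, q = 2.139398·180/π = 122.5785°, L = 65.4029 m.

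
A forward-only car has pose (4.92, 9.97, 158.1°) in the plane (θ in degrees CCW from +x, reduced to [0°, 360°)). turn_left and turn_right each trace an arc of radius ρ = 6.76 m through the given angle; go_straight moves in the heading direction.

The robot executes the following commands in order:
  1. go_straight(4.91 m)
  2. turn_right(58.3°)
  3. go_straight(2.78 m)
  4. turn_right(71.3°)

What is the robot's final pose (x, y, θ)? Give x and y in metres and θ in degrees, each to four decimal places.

set_pose: (x, y, θ) = (4.9200, 9.9700, 158.1000°), ρ = 6.76
go_straight(4.91): x += 4.91·cos θ, y += 4.91·sin θ → (0.3643, 11.8014, 158.1000°)
turn_right(58.3°): centre at ρ to the right, rotate −58.3° → (-3.7756, 16.9229, 99.8000°)
go_straight(2.78): x += 2.78·cos θ, y += 2.78·sin θ → (-4.2488, 19.6624, 99.8000°)
turn_right(71.3°): centre at ρ to the right, rotate −71.3° → (-0.8131, 26.7538, 28.5000°)

(-0.8131, 26.7538, 28.5000°)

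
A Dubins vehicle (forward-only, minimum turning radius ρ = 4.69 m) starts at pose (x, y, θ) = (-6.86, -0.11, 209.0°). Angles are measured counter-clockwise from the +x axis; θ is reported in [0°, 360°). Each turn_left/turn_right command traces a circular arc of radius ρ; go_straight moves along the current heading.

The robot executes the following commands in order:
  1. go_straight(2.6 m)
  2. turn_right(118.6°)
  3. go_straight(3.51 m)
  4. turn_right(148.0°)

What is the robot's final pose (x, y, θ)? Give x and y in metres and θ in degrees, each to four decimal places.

(-7.4724, 8.7544, 302.4000°)

set_pose: (x, y, θ) = (-6.8600, -0.1100, 209.0000°), ρ = 4.69
go_straight(2.6): x += 2.6·cos θ, y += 2.6·sin θ → (-9.1340, -1.3705, 209.0000°)
turn_right(118.6°): centre at ρ to the right, rotate −118.6° → (-16.0977, 2.6987, 90.4000°)
go_straight(3.51): x += 3.51·cos θ, y += 3.51·sin θ → (-16.1222, 6.2086, 90.4000°)
turn_right(148.0°): centre at ρ to the right, rotate −148.0° → (-7.4724, 8.7544, -57.6000° ≡ 302.4000°)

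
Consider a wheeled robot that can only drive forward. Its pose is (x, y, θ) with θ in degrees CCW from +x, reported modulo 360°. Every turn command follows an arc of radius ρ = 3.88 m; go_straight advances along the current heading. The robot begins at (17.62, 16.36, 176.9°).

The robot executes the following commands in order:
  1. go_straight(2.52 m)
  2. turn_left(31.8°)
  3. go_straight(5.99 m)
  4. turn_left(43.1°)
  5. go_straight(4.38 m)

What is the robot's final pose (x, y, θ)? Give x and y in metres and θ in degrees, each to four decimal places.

set_pose: (x, y, θ) = (17.6200, 16.3600, 176.9000°), ρ = 3.88
go_straight(2.52): x += 2.52·cos θ, y += 2.52·sin θ → (15.1037, 16.4963, 176.9000°)
turn_left(31.8°): centre at ρ to the left, rotate +31.8° → (13.0306, 16.0253, 208.7000°)
go_straight(5.99): x += 5.99·cos θ, y += 5.99·sin θ → (7.7765, 13.1487, 208.7000°)
turn_left(43.1°): centre at ρ to the left, rotate +43.1° → (5.9539, 10.9573, 251.8000°)
go_straight(4.38): x += 4.38·cos θ, y += 4.38·sin θ → (4.5858, 6.7964, 251.8000°)

(4.5858, 6.7964, 251.8000°)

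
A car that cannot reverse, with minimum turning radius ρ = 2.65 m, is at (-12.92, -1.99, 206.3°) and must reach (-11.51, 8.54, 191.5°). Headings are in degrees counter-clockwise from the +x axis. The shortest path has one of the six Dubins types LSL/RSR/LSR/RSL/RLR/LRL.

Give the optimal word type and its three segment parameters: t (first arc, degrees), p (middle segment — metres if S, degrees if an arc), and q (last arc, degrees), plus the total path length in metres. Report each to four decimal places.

Let ψ = atan2(Δy, Δx) = atan2(10.53, 1.41) = 82.3733° be the start→goal bearing.
Normalize: d = |goal − start| / ρ = 10.623982/2.65 = 4.009050, α = (θ_start − ψ) mod 360° = 123.9267° = 2.162929 rad, β = (θ_goal − ψ) mod 360° = 109.1267° = 1.904621 rad.
Common terms: sin α = 0.829752, cos α = -0.558132, sin β = 0.944796, cos β = -0.327659, cos(α−β) = 0.966823, d² = 16.072481. Work in radians in the unit-radius frame; every candidate has L = ρ·(t + p + q).
LSL: p² = 2 + d² − 2cos(α−β) + 2d(sin α − sin β) = 15.216399; p = √p² = 3.900820; φ = atan2(cos β − cos α, d + sin α − sin β) = 0.059118 rad; t = (φ − α) mod 2π = 4.179374 rad, q = (β − φ) mod 2π = 1.845503 rad → L = 2.65·(4.179374 + 3.900820 + 1.845503) = 2.65·9.925697 = 26.303097 m
RSR: p² = 2 + d² − 2cos(α−β) + 2d(sin β − sin α) = 17.061270; p = √p² = 4.130529; φ = atan2(cos α − cos β, d − sin α + sin β) = -0.055827 rad; t = (α − φ) mod 2π = 2.218756 rad, q = (φ − β) mod 2π = 4.322738 rad → L = 2.65·(2.218756 + 4.130529 + 4.322738) = 2.65·10.672023 = 28.280861 m
LSR: p² = d² − 2 + 2cos(α−β) + 2d(sin α + sin β) = 30.234634; p = √p² = 5.498603; φ = atan2(−cos α − cos β, d + sin α + sin β) − atan2(−2, p) = 0.500827 rad; t = (φ − α) mod 2π = 4.621083 rad, q = (φ − β) mod 2π = 4.879392 rad → L = 2.65·(4.621083 + 5.498603 + 4.879392) = 2.65·14.999078 = 39.747558 m
RSL: p² = d² − 2 + 2cos(α−β) − 2d(sin α + sin β) = 1.777622; p = √p² = 1.333275; φ = atan2(cos α + cos β, d − sin α − sin β) − atan2(2, p) = -1.360226 rad; t = (α − φ) mod 2π = 3.523155 rad, q = (β − φ) mod 2π = 3.264847 rad → L = 2.65·(3.523155 + 1.333275 + 3.264847) = 2.65·8.121277 = 21.521385 m
RLR: c = (6 − d² + 2cos(α−β) + 2d(sin α − sin β))/8 = -1.132659, |c| > 1 → infeasible
LRL: c = (6 − d² + 2cos(α−β) − 2d(sin α − sin β))/8 = -0.902050; p = 2π − arccos c = 3.587894 rad; φ = atan2(cos β − cos α, d + sin α − sin β) = 0.059118 rad; t = (φ − α + p/2) mod 2π = 5.973321 rad, q = (β − α − t + p) mod 2π = 3.639450 rad → L = 2.65·(5.973321 + 3.587894 + 3.639450) = 2.65·13.200664 = 34.981759 m
Shortest: RSL with L = 21.521385 m ≈ 21.5214 m
Convert RSL to answer units (arcs ×180/π): t = 3.523155·180/π = 201.8619°, p = ρ·p = 2.65·1.333275 = 3.5332 m, q = 3.264847·180/π = 187.0619°, L = 21.5214 m.

RSL: t = 201.8619°, p = 3.5332 m, q = 187.0619°, L = 21.5214 m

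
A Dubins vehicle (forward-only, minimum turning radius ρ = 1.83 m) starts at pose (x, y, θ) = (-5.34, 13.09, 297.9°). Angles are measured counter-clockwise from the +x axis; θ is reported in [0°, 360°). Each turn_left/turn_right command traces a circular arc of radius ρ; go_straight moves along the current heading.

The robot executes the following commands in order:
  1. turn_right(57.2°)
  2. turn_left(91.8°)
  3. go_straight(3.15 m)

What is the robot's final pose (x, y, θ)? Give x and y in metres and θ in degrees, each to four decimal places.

set_pose: (x, y, θ) = (-5.3400, 13.0900, 297.9000°), ρ = 1.83
turn_right(57.2°): centre at ρ to the right, rotate −57.2° → (-5.3614, 11.3381, 240.7000°)
turn_left(91.8°): centre at ρ to the left, rotate +91.8° → (-4.6105, 8.8193, 332.5000°)
go_straight(3.15): x += 3.15·cos θ, y += 3.15·sin θ → (-1.8164, 7.3648, 332.5000°)

(-1.8164, 7.3648, 332.5000°)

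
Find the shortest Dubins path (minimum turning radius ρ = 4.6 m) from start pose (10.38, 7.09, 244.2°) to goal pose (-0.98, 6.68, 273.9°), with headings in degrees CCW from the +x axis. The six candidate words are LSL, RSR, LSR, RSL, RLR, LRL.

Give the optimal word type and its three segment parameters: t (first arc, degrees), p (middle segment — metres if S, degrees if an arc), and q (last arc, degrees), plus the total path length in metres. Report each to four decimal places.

Let ψ = atan2(Δy, Δx) = atan2(-0.41, -11.36) = -177.9330° be the start→goal bearing.
Normalize: d = |goal − start| / ρ = 11.367396/4.6 = 2.471173, α = (θ_start − ψ) mod 360° = 62.1330° = 1.084425 rad, β = (θ_goal − ψ) mod 360° = 91.8330° = 1.602788 rad.
Common terms: sin α = 0.884035, cos α = 0.467421, sin β = 0.999488, cos β = -0.031986, cos(α−β) = 0.868632, d² = 6.106697. Work in radians in the unit-radius frame; every candidate has L = ρ·(t + p + q).
LSL: p² = 2 + d² − 2cos(α−β) + 2d(sin α − sin β) = 5.798823; p = √p² = 2.408075; φ = atan2(cos β − cos α, d + sin α − sin β) = -0.208905 rad; t = (φ − α) mod 2π = 4.989855 rad, q = (β − φ) mod 2π = 1.811693 rad → L = 4.6·(4.989855 + 2.408075 + 1.811693) = 4.6·9.209623 = 42.364265 m
RSR: p² = 2 + d² − 2cos(α−β) + 2d(sin β − sin α) = 6.940044; p = √p² = 2.634396; φ = atan2(cos α − cos β, d − sin α + sin β) = 0.190726 rad; t = (α − φ) mod 2π = 0.893700 rad, q = (φ − β) mod 2π = 4.871123 rad → L = 4.6·(0.893700 + 2.634396 + 4.871123) = 4.6·8.399219 = 38.636406 m
LSR: p² = d² − 2 + 2cos(α−β) + 2d(sin α + sin β) = 15.152984; p = √p² = 3.892683; φ = atan2(−cos α − cos β, d + sin α + sin β) − atan2(−2, p) = 0.374954 rad; t = (φ − α) mod 2π = 5.573713 rad, q = (φ − β) mod 2π = 5.055351 rad → L = 4.6·(5.573713 + 3.892683 + 5.055351) = 4.6·14.521748 = 66.800039 m
RSL: p² = d² − 2 + 2cos(α−β) − 2d(sin α + sin β) = -3.465065 < 0 → infeasible
RLR: c = (6 − d² + 2cos(α−β) + 2d(sin α − sin β))/8 = 0.132495; p = 2π − arccos c = 4.845274 rad; φ = atan2(cos α − cos β, d − sin α + sin β) = 0.190726 rad; t = (α − φ + p/2) mod 2π = 3.316337 rad, q = (α − β − t + p) mod 2π = 1.010575 rad → L = 4.6·(3.316337 + 4.845274 + 1.010575) = 4.6·9.172186 = 42.192054 m
LRL: c = (6 − d² + 2cos(α−β) − 2d(sin α − sin β))/8 = 0.275147; p = 2π − arccos c = 4.991132 rad; φ = atan2(cos β − cos α, d + sin α − sin β) = -0.208905 rad; t = (φ − α + p/2) mod 2π = 1.202236 rad, q = (β − α − t + p) mod 2π = 4.307259 rad → L = 4.6·(1.202236 + 4.991132 + 4.307259) = 4.6·10.500626 = 48.302880 m
Shortest: RSR with L = 38.636406 m ≈ 38.6364 m
Convert RSR to answer units (arcs ×180/π): t = 0.893700·180/π = 51.2052°, p = ρ·p = 4.6·2.634396 = 12.1182 m, q = 4.871123·180/π = 279.0948°, L = 38.6364 m.

RSR: t = 51.2052°, p = 12.1182 m, q = 279.0948°, L = 38.6364 m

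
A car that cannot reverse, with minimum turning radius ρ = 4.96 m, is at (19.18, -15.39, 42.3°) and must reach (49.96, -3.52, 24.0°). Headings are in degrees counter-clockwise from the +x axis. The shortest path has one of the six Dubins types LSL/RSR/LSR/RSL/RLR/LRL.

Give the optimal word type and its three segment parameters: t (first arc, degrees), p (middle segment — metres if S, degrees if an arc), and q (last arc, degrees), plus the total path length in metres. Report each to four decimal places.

Let ψ = atan2(Δy, Δx) = atan2(11.87, 30.78) = 21.0886° be the start→goal bearing.
Normalize: d = |goal − start| / ρ = 32.989473/4.96 = 6.651103, α = (θ_start − ψ) mod 360° = 21.2114° = 0.370208 rad, β = (θ_goal − ψ) mod 360° = 2.9114° = 0.050813 rad.
Common terms: sin α = 0.361809, cos α = 0.932252, sin β = 0.050791, cos β = 0.998709, cos(α−β) = 0.949425, d² = 44.237176. Work in radians in the unit-radius frame; every candidate has L = ρ·(t + p + q).
LSL: p² = 2 + d² − 2cos(α−β) + 2d(sin α − sin β) = 48.475556; p = √p² = 6.962439; φ = atan2(cos β − cos α, d + sin α − sin β) = 0.009545 rad; t = (φ − α) mod 2π = 5.922522 rad, q = (β − φ) mod 2π = 0.041268 rad → L = 4.96·(5.922522 + 6.962439 + 0.041268) = 4.96·12.926229 = 64.114096 m
RSR: p² = 2 + d² − 2cos(α−β) + 2d(sin β − sin α) = 40.201093; p = √p² = 6.340433; φ = atan2(cos α − cos β, d − sin α + sin β) = -0.010482 rad; t = (α − φ) mod 2π = 0.380690 rad, q = (φ − β) mod 2π = 6.221891 rad → L = 4.96·(0.380690 + 6.340433 + 6.221891) = 4.96·12.943014 = 64.197348 m
LSR: p² = d² − 2 + 2cos(α−β) + 2d(sin α + sin β) = 49.624524; p = √p² = 7.044468; φ = atan2(−cos α − cos β, d + sin α + sin β) − atan2(−2, p) = 0.009787 rad; t = (φ − α) mod 2π = 5.922764 rad, q = (φ − β) mod 2π = 6.242159 rad → L = 4.96·(5.922764 + 7.044468 + 6.242159) = 4.96·19.209391 = 95.278580 m
RSL: p² = d² − 2 + 2cos(α−β) − 2d(sin α + sin β) = 38.647529; p = √p² = 6.216714; φ = atan2(cos α + cos β, d − sin α − sin β) − atan2(2, p) = -0.011086 rad; t = (α − φ) mod 2π = 0.381294 rad, q = (β − φ) mod 2π = 0.061899 rad → L = 4.96·(0.381294 + 6.216714 + 0.061899) = 4.96·6.659906 = 33.033135 m
RLR: c = (6 − d² + 2cos(α−β) + 2d(sin α − sin β))/8 = -4.025137, |c| > 1 → infeasible
LRL: c = (6 − d² + 2cos(α−β) − 2d(sin α − sin β))/8 = -5.059445, |c| > 1 → infeasible
Shortest: RSL with L = 33.033135 m ≈ 33.0331 m
Convert RSL to answer units (arcs ×180/π): t = 0.381294·180/π = 21.8465°, p = ρ·p = 4.96·6.216714 = 30.8349 m, q = 0.061899·180/π = 3.5465°, L = 33.0331 m.

RSL: t = 21.8465°, p = 30.8349 m, q = 3.5465°, L = 33.0331 m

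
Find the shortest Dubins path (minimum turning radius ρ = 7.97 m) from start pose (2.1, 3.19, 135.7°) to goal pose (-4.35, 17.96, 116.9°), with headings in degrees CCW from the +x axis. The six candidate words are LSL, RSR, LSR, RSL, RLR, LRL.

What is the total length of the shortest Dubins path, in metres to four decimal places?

Let ψ = atan2(Δy, Δx) = atan2(14.77, -6.45) = 113.5907° be the start→goal bearing.
Normalize: d = |goal − start| / ρ = 16.116929/7.97 = 2.022199, α = (θ_start − ψ) mod 360° = 22.1093° = 0.385880 rad, β = (θ_goal − ψ) mod 360° = 3.3093° = 0.057758 rad.
Common terms: sin α = 0.376375, cos α = 0.926468, sin β = 0.057726, cos β = 0.998332, cos(α−β) = 0.946649, d² = 4.089290. Work in radians in the unit-radius frame; every candidate has L = ρ·(t + p + q).
LSL: p² = 2 + d² − 2cos(α−β) + 2d(sin α − sin β) = 5.484734; p = √p² = 2.341951; φ = atan2(cos β − cos α, d + sin α − sin β) = 0.030691 rad; t = (φ − α) mod 2π = 5.927996 rad, q = (β − φ) mod 2π = 0.027067 rad → L = 7.97·(5.927996 + 2.341951 + 0.027067) = 7.97·8.297014 = 66.127203 m
RSR: p² = 2 + d² − 2cos(α−β) + 2d(sin β − sin α) = 2.907250; p = √p² = 1.705066; φ = atan2(cos α − cos β, d − sin α + sin β) = -0.042160 rad; t = (α − φ) mod 2π = 0.428040 rad, q = (φ − β) mod 2π = 6.183267 rad → L = 7.97·(0.428040 + 1.705066 + 6.183267) = 7.97·8.316373 = 66.281494 m
LSR: p² = d² − 2 + 2cos(α−β) + 2d(sin α + sin β) = 5.738265; p = √p² = 2.395468; φ = atan2(−cos α − cos β, d + sin α + sin β) − atan2(−2, p) = 0.030997 rad; t = (φ − α) mod 2π = 5.928302 rad, q = (φ − β) mod 2π = 6.256424 rad → L = 7.97·(5.928302 + 2.395468 + 6.256424) = 7.97·14.580193 = 116.204139 m
RSL: p² = d² − 2 + 2cos(α−β) − 2d(sin α + sin β) = 2.226913; p = √p² = 1.492284; φ = atan2(cos α + cos β, d − sin α − sin β) − atan2(2, p) = -0.048815 rad; t = (α − φ) mod 2π = 0.434695 rad, q = (β − φ) mod 2π = 0.106574 rad → L = 7.97·(0.434695 + 1.492284 + 0.106574) = 7.97·2.033553 = 16.207420 m
RLR: c = (6 − d² + 2cos(α−β) + 2d(sin α − sin β))/8 = 0.636594; p = 2π − arccos c = 5.402462 rad; φ = atan2(cos α − cos β, d − sin α + sin β) = -0.042160 rad; t = (α − φ + p/2) mod 2π = 3.129272 rad, q = (α − β − t + p) mod 2π = 2.601313 rad → L = 7.97·(3.129272 + 5.402462 + 2.601313) = 7.97·11.133047 = 88.730381 m
LRL: c = (6 − d² + 2cos(α−β) − 2d(sin α − sin β))/8 = 0.314408; p = 2π − arccos c = 5.032222 rad; φ = atan2(cos β − cos α, d + sin α − sin β) = 0.030691 rad; t = (φ − α + p/2) mod 2π = 2.160922 rad, q = (β − α − t + p) mod 2π = 2.543179 rad → L = 7.97·(2.160922 + 5.032222 + 2.543179) = 7.97·9.736323 = 77.598491 m
Shortest: RSL with L = 16.207420 m ≈ 16.2074 m

16.2074 m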